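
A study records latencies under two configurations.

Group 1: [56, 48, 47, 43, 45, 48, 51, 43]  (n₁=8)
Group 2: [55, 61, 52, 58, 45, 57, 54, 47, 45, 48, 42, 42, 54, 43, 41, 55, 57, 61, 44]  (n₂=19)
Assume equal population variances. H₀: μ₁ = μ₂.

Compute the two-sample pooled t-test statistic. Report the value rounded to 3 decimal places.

test statistic = -1.124

x̄₁=47.625, s₁=4.340, n₁=8
x̄₂=50.579, s₂=6.834, n₂=19
s_p² = [7·4.340² + 18·6.834²]/25 = 38.9003
SE = √(s_p²·(1/8+1/19)) = 2.6287
t = (47.625−50.579)/2.6287 = -1.1237
df = 25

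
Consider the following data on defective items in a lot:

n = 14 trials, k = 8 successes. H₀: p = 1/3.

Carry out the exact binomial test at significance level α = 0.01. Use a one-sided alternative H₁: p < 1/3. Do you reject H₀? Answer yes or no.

Exact binomial: n=14, k=8, p₀=1/3=0.3333
P(X≤8) from Σ C(n,i)·p₀^i·(1−p₀)^(n−i)
p-value (one-sided, H₁ less) = 0.98257
At α=0.01: p ≥ α → fail to reject H₀

reject H₀: no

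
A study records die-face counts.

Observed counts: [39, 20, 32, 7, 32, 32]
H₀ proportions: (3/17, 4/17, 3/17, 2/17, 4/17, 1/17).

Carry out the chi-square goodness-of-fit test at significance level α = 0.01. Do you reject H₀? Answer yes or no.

n = 162; E_i = n·p_i = [28.59, 38.12, 28.59, 19.06, 38.12, 9.53]
χ² = (39−28.59)²/28.59 + (20−38.12)²/38.12 + (32−28.59)²/28.59 + (7−19.06)²/19.06 + (32−38.12)²/38.12 + (32−9.53)²/9.53 = 74.4084
df = 5
p-value (upper-tail) = 0.00000
At α=0.01: p < α → reject H₀

reject H₀: yes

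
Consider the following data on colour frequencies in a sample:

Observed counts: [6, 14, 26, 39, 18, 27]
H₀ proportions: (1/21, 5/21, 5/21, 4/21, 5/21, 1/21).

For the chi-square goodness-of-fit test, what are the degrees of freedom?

df = k − 1 = 6 − 1 = 5

degrees of freedom = 5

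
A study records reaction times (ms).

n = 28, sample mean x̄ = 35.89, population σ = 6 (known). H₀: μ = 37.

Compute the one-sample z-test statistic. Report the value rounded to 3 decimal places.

test statistic = -0.979

SE = σ/√n = 6/√28 = 1.1339
z = (x̄−μ₀)/SE = (35.89−37)/1.1339 = -0.9789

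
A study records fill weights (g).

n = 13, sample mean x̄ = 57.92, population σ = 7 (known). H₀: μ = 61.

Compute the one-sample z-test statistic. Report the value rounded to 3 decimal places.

test statistic = -1.586

SE = σ/√n = 7/√13 = 1.9415
z = (x̄−μ₀)/SE = (57.92−61)/1.9415 = -1.5864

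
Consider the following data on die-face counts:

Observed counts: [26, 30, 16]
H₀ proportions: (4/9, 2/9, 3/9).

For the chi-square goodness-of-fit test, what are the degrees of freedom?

df = k − 1 = 3 − 1 = 2

degrees of freedom = 2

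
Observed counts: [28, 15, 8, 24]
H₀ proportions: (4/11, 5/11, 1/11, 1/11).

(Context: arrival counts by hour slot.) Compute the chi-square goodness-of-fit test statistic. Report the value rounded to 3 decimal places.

test statistic = 54.213

n = 75; E_i = n·p_i = [27.27, 34.09, 6.82, 6.82]
χ² = (28−27.27)²/27.27 + (15−34.09)²/34.09 + (8−6.82)²/6.82 + (24−6.82)²/6.82 = 54.2133
df = 3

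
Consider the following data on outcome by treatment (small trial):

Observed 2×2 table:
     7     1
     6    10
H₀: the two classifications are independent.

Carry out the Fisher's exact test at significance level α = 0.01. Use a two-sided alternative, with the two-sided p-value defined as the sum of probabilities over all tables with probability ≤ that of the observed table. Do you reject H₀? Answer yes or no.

Margins: r₁=8, r₂=16, c₁=13, c₂=11, n=24
p_obs = C(8,7)·C(16,6)/C(24,13); sum pmf over tables with pmf ≤ p_obs
p-value (two-sided) = 0.03347
At α=0.01: p ≥ α → fail to reject H₀

reject H₀: no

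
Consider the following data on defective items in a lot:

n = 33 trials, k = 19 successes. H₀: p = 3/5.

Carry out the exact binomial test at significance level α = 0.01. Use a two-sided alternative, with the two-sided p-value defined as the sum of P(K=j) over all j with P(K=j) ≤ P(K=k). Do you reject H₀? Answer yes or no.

Exact binomial: n=33, k=19, p₀=3/5=0.6000
P(X=j) = C(n,j)·p₀^j·(1−p₀)^(n−j); p = Σ P(X=j) over j with P(X=j) ≤ P(X=19)
p-value (two-sided) = 0.85937
At α=0.01: p ≥ α → fail to reject H₀

reject H₀: no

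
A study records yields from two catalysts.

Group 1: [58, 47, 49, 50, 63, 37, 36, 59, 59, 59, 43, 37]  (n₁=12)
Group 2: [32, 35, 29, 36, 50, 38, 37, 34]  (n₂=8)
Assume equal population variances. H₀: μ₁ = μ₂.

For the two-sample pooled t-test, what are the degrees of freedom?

df = n₁ + n₂ − 2 = 12 + 8 − 2 = 18

degrees of freedom = 18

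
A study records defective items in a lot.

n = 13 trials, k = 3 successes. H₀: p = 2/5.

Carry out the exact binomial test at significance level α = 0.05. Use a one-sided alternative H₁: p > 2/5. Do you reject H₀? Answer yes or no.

reject H₀: no

Exact binomial: n=13, k=3, p₀=2/5=0.4000
P(X≥3) from Σ C(n,i)·p₀^i·(1−p₀)^(n−i)
p-value (one-sided, H₁ greater) = 0.94210
At α=0.05: p ≥ α → fail to reject H₀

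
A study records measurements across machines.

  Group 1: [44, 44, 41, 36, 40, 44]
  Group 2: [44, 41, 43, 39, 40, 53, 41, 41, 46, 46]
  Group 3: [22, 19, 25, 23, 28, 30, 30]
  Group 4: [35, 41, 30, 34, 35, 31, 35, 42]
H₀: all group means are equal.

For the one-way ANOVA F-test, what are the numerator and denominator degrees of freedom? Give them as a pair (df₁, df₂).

k = 4 groups, N = 31 total
df = (k−1, N−k) = (4−1, 31−4) = (3, 27)

degrees of freedom = [3, 27]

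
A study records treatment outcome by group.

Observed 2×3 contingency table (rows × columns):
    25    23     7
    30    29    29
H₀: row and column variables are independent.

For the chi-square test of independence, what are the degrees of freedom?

df = (r−1)(c−1) = (2−1)·(3−1) = 2

degrees of freedom = 2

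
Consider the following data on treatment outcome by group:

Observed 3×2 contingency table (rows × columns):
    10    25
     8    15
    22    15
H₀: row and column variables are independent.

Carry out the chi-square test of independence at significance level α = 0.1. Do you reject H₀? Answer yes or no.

reject H₀: yes

Row totals [35, 23, 37], col totals [40, 55], n=95
χ² = (10−14.74)²/14.74 + (25−20.26)²/20.26 + (8−9.68)²/9.68 + (15−13.32)²/13.32 + (22−15.58)²/15.58 + (15−21.42)²/21.42 = 7.7071
df = 2
p-value (upper-tail) = 0.02120
At α=0.1: p < α → reject H₀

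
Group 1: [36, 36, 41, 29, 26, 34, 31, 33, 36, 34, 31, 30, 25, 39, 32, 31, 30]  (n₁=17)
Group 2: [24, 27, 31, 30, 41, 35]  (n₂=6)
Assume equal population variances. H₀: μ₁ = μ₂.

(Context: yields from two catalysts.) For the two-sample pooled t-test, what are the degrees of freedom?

df = n₁ + n₂ − 2 = 17 + 6 − 2 = 21

degrees of freedom = 21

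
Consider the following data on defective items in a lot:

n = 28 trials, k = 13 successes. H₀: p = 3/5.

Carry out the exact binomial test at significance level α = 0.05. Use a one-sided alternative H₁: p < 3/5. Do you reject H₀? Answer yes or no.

reject H₀: no

Exact binomial: n=28, k=13, p₀=3/5=0.6000
P(X≤13) from Σ C(n,i)·p₀^i·(1−p₀)^(n−i)
p-value (one-sided, H₁ less) = 0.10246
At α=0.05: p ≥ α → fail to reject H₀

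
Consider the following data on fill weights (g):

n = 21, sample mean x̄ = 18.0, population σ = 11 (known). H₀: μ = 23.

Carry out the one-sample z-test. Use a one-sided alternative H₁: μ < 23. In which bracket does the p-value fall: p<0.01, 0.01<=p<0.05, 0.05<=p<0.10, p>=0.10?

p-value bracket: 0.01<=p<0.05

SE = σ/√n = 11/√21 = 2.4004
z = (x̄−μ₀)/SE = (18.0−23)/2.4004 = -2.0830
p-value (one-sided, H₁ less) = 0.01863
→ bracket: 0.01<=p<0.05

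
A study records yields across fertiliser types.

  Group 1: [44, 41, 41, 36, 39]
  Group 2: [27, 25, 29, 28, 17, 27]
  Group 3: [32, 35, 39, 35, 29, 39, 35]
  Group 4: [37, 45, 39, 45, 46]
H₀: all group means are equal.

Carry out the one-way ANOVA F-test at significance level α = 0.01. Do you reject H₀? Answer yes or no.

reject H₀: yes

Group means [40.20, 25.50, 34.86, 42.40], grand mean 35.217
SSB = Σnᵢ(x̄ᵢ−x̄)² = 949.556; SSW = ΣΣ(x−x̄ᵢ)² = 274.357
MSB = 949.556/3 = 316.5186; MSW = 274.357/19 = 14.4398
F = MSB/MSW = 21.9198
df = (3, 19)
p-value (upper-tail) = 0.00000
At α=0.01: p < α → reject H₀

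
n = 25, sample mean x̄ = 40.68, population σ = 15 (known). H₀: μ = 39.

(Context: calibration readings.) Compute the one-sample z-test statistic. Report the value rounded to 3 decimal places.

test statistic = 0.560

SE = σ/√n = 15/√25 = 3.0000
z = (x̄−μ₀)/SE = (40.68−39)/3.0000 = 0.5600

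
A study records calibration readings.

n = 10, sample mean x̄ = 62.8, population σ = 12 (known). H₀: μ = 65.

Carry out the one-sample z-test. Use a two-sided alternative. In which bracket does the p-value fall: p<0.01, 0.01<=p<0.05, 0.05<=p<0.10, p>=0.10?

p-value bracket: p>=0.10

SE = σ/√n = 12/√10 = 3.7947
z = (x̄−μ₀)/SE = (62.8−65)/3.7947 = -0.5798
p-value (two-sided) = 0.56208
→ bracket: p>=0.10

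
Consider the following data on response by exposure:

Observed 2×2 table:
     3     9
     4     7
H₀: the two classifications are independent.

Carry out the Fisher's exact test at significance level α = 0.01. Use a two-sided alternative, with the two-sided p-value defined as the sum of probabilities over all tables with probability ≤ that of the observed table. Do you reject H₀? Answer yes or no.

reject H₀: no

Margins: r₁=12, r₂=11, c₁=7, c₂=16, n=23
p_obs = C(12,3)·C(11,4)/C(23,7); sum pmf over tables with pmf ≤ p_obs
p-value (two-sided) = 0.66685
At α=0.01: p ≥ α → fail to reject H₀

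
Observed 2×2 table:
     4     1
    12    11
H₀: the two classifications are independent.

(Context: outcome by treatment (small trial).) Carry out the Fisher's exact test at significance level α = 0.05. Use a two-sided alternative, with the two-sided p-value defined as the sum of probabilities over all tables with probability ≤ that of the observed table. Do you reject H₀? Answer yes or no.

reject H₀: no

Margins: r₁=5, r₂=23, c₁=16, c₂=12, n=28
p_obs = C(5,4)·C(23,12)/C(28,16); sum pmf over tables with pmf ≤ p_obs
p-value (two-sided) = 0.35531
At α=0.05: p ≥ α → fail to reject H₀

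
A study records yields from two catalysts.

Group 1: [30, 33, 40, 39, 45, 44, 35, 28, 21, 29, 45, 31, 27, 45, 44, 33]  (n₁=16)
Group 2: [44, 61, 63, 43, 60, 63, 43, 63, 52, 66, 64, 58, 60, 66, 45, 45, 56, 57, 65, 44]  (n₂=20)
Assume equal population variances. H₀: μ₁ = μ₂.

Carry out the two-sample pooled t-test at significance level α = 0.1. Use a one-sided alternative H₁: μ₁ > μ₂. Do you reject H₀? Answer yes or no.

x̄₁=35.562, s₁=7.711, n₁=16
x̄₂=55.900, s₂=8.699, n₂=20
s_p² = [15·7.711² + 19·8.699²]/34 = 68.5217
SE = √(s_p²·(1/16+1/20)) = 2.7765
t = (35.562−55.900)/2.7765 = -7.3250
df = 34
p-value (one-sided, H₁ greater) = 1.00000
At α=0.1: p ≥ α → fail to reject H₀

reject H₀: no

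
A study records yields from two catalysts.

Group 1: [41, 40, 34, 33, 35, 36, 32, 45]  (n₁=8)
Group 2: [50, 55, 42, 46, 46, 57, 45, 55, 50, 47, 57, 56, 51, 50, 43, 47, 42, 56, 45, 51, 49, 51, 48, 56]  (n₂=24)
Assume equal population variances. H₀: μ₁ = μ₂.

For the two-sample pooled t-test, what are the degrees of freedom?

df = n₁ + n₂ − 2 = 8 + 24 − 2 = 30

degrees of freedom = 30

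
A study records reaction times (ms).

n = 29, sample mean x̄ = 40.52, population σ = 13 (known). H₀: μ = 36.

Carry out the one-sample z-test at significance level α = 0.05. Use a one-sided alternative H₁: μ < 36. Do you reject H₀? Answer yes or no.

reject H₀: no

SE = σ/√n = 13/√29 = 2.4140
z = (x̄−μ₀)/SE = (40.52−36)/2.4140 = 1.8724
p-value (one-sided, H₁ less) = 0.96942
At α=0.05: p ≥ α → fail to reject H₀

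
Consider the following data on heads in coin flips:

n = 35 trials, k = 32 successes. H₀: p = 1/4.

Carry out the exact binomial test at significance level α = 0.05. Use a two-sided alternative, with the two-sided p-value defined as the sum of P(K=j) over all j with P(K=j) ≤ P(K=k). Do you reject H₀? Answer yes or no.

Exact binomial: n=35, k=32, p₀=1/4=0.2500
P(X=j) = C(n,j)·p₀^j·(1−p₀)^(n−j); p = Σ P(X=j) over j with P(X=j) ≤ P(X=32)
p-value (two-sided) = 0.00000
At α=0.05: p < α → reject H₀

reject H₀: yes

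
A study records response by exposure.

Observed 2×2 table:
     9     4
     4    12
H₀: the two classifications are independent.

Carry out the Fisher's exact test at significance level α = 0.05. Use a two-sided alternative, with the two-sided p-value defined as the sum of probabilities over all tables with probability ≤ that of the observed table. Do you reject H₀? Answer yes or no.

reject H₀: yes

Margins: r₁=13, r₂=16, c₁=13, c₂=16, n=29
p_obs = C(13,9)·C(16,4)/C(29,13); sum pmf over tables with pmf ≤ p_obs
p-value (two-sided) = 0.02705
At α=0.05: p < α → reject H₀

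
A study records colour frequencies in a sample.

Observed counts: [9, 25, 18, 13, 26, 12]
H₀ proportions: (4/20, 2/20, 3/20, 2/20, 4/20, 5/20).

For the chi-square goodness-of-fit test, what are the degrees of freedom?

df = k − 1 = 6 − 1 = 5

degrees of freedom = 5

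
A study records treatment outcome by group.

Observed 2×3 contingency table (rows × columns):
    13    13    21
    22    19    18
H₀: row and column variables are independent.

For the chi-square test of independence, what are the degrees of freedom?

degrees of freedom = 2

df = (r−1)(c−1) = (2−1)·(3−1) = 2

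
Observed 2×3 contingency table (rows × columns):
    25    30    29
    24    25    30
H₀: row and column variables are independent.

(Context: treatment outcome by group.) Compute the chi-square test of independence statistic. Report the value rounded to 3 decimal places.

test statistic = 0.339

Row totals [84, 79], col totals [49, 55, 59], n=163
χ² = (25−25.25)²/25.25 + (30−28.34)²/28.34 + (29−30.40)²/30.40 + (24−23.75)²/23.75 + (25−26.66)²/26.66 + (30−28.60)²/28.60 = 0.3388
df = 2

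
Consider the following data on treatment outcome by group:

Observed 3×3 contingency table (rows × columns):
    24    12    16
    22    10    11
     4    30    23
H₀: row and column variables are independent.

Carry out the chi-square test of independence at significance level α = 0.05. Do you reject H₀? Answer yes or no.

Row totals [52, 43, 57], col totals [50, 52, 50], n=152
χ² = (24−17.11)²/17.11 + (12−17.79)²/17.79 + (16−17.11)²/17.11 + (22−14.14)²/14.14 + (10−14.71)²/14.71 + (11−14.14)²/14.14 + (4−18.75)²/18.75 + (30−19.50)²/19.50 + (23−18.75)²/18.75 = 29.5251
df = 4
p-value (upper-tail) = 0.00001
At α=0.05: p < α → reject H₀

reject H₀: yes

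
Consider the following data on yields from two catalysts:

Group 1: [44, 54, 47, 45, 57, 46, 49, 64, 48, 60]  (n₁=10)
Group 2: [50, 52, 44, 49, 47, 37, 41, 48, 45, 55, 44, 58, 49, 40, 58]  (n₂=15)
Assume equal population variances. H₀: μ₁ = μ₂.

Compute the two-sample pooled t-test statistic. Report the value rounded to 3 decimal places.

x̄₁=51.400, s₁=6.931, n₁=10
x̄₂=47.800, s₂=6.247, n₂=15
s_p² = [9·6.931² + 14·6.247²]/23 = 42.5565
SE = √(s_p²·(1/10+1/15)) = 2.6632
t = (51.400−47.800)/2.6632 = 1.3517
df = 23

test statistic = 1.352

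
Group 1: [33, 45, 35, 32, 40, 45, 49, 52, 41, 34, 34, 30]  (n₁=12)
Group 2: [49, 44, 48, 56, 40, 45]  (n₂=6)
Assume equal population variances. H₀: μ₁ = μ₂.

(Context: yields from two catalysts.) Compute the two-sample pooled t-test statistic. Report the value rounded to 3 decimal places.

test statistic = -2.326

x̄₁=39.167, s₁=7.247, n₁=12
x̄₂=47.000, s₂=5.441, n₂=6
s_p² = [11·7.247² + 5·5.441²]/16 = 45.3542
SE = √(s_p²·(1/12+1/6)) = 3.3673
t = (39.167−47.000)/3.3673 = -2.3263
df = 16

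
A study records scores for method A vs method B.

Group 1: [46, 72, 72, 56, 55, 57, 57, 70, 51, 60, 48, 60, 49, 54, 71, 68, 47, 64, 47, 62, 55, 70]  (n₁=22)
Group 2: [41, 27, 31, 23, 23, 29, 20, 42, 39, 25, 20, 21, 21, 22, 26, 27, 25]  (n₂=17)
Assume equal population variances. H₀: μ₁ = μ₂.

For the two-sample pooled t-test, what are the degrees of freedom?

degrees of freedom = 37

df = n₁ + n₂ − 2 = 22 + 17 − 2 = 37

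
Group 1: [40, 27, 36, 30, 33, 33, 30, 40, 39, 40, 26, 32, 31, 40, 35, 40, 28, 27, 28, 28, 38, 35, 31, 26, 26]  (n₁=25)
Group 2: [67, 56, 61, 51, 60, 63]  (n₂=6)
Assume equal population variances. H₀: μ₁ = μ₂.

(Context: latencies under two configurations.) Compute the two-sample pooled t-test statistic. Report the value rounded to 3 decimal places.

test statistic = -11.284

x̄₁=32.760, s₁=5.174, n₁=25
x̄₂=59.667, s₂=5.574, n₂=6
s_p² = [24·5.174² + 5·5.574²]/29 = 27.5136
SE = √(s_p²·(1/25+1/6)) = 2.3846
t = (32.760−59.667)/2.3846 = -11.2837
df = 29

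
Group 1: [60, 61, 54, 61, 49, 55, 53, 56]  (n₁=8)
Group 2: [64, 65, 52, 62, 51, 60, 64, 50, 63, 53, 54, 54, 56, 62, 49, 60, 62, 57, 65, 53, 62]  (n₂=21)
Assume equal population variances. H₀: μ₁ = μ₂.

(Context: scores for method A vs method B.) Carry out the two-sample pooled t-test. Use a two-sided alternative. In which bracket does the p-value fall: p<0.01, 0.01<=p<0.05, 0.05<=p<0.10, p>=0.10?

p-value bracket: p>=0.10

x̄₁=56.125, s₁=4.291, n₁=8
x̄₂=58.000, s₂=5.404, n₂=21
s_p² = [7·4.291² + 20·5.404²]/27 = 26.4028
SE = √(s_p²·(1/8+1/21)) = 2.1349
t = (56.125−58.000)/2.1349 = -0.8783
df = 27
p-value (two-sided) = 0.38754
→ bracket: p>=0.10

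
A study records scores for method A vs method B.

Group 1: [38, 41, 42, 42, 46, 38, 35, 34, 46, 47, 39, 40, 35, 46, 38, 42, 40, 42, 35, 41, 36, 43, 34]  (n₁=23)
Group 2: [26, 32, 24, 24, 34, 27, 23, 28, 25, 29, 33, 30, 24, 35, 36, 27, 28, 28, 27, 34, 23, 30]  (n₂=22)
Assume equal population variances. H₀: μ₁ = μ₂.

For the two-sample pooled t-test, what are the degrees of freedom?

df = n₁ + n₂ − 2 = 23 + 22 − 2 = 43

degrees of freedom = 43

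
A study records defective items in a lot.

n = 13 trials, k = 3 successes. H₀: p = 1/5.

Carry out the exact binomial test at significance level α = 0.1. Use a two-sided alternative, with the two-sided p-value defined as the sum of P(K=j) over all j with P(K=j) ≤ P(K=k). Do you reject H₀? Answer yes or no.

reject H₀: no

Exact binomial: n=13, k=3, p₀=1/5=0.2000
P(X=j) = C(n,j)·p₀^j·(1−p₀)^(n−j); p = Σ P(X=j) over j with P(X=j) ≤ P(X=3)
p-value (two-sided) = 0.73199
At α=0.1: p ≥ α → fail to reject H₀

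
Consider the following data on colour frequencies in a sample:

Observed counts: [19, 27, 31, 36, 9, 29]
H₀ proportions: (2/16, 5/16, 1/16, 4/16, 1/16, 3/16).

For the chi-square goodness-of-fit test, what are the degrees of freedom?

df = k − 1 = 6 − 1 = 5

degrees of freedom = 5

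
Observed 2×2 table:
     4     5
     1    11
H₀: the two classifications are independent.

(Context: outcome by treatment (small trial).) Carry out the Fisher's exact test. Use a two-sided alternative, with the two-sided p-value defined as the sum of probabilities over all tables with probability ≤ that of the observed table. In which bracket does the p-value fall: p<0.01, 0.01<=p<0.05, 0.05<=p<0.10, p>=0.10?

p-value bracket: p>=0.10

Margins: r₁=9, r₂=12, c₁=5, c₂=16, n=21
p_obs = C(9,4)·C(12,1)/C(21,5); sum pmf over tables with pmf ≤ p_obs
p-value (two-sided) = 0.11942
→ bracket: p>=0.10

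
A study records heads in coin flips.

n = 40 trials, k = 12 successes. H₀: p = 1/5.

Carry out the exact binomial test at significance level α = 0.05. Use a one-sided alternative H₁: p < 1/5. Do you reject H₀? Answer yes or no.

Exact binomial: n=40, k=12, p₀=1/5=0.2000
P(X≤12) from Σ C(n,i)·p₀^i·(1−p₀)^(n−i)
p-value (one-sided, H₁ less) = 0.95676
At α=0.05: p ≥ α → fail to reject H₀

reject H₀: no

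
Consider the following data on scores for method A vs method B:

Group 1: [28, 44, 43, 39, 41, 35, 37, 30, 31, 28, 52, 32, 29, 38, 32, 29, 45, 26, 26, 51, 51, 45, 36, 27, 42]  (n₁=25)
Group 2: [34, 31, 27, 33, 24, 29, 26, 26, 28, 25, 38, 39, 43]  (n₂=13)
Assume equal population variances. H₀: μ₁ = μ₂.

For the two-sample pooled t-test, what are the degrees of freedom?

degrees of freedom = 36

df = n₁ + n₂ − 2 = 25 + 13 − 2 = 36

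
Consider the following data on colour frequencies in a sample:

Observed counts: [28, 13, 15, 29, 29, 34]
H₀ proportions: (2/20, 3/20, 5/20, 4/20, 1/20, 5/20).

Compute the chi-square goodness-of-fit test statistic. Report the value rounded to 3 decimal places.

test statistic = 91.971

n = 148; E_i = n·p_i = [14.80, 22.20, 37.00, 29.60, 7.40, 37.00]
χ² = (28−14.80)²/14.80 + (13−22.20)²/22.20 + (15−37.00)²/37.00 + (29−29.60)²/29.60 + (29−7.40)²/7.40 + (34−37.00)²/37.00 = 91.9707
df = 5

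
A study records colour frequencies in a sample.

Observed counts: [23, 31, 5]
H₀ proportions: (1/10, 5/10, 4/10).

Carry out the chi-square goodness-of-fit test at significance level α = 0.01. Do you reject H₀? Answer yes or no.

reject H₀: yes

n = 59; E_i = n·p_i = [5.90, 29.50, 23.60]
χ² = (23−5.90)²/5.90 + (31−29.50)²/29.50 + (5−23.60)²/23.60 = 64.2966
df = 2
p-value (upper-tail) = 0.00000
At α=0.01: p < α → reject H₀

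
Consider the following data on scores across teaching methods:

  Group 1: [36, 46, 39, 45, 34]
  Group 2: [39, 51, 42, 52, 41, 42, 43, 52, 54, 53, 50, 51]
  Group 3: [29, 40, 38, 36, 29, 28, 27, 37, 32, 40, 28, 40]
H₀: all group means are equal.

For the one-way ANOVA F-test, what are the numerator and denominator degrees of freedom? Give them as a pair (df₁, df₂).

degrees of freedom = [2, 26]

k = 3 groups, N = 29 total
df = (k−1, N−k) = (3−1, 29−3) = (2, 26)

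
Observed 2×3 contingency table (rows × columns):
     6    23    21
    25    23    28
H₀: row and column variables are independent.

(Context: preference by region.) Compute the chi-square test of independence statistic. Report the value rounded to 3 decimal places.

test statistic = 7.604

Row totals [50, 76], col totals [31, 46, 49], n=126
χ² = (6−12.30)²/12.30 + (23−18.25)²/18.25 + (21−19.44)²/19.44 + (25−18.70)²/18.70 + (23−27.75)²/27.75 + (28−29.56)²/29.56 = 7.6039
df = 2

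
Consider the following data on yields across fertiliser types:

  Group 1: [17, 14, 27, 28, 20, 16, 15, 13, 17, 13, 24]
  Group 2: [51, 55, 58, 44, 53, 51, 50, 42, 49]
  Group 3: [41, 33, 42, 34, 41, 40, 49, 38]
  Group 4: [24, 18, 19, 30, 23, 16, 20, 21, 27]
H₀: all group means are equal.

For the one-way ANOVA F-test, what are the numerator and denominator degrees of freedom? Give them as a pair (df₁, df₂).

degrees of freedom = [3, 33]

k = 4 groups, N = 37 total
df = (k−1, N−k) = (4−1, 37−4) = (3, 33)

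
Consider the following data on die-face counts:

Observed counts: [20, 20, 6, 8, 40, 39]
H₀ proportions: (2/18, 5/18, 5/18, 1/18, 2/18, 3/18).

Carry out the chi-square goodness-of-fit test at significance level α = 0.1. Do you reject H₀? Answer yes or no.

n = 133; E_i = n·p_i = [14.78, 36.94, 36.94, 7.39, 14.78, 22.17]
χ² = (20−14.78)²/14.78 + (20−36.94)²/36.94 + (6−36.94)²/36.94 + (8−7.39)²/7.39 + (40−14.78)²/14.78 + (39−22.17)²/22.17 = 91.4180
df = 5
p-value (upper-tail) = 0.00000
At α=0.1: p < α → reject H₀

reject H₀: yes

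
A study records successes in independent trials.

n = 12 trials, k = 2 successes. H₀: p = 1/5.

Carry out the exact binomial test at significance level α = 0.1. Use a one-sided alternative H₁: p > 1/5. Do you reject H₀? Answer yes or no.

reject H₀: no

Exact binomial: n=12, k=2, p₀=1/5=0.2000
P(X≥2) from Σ C(n,i)·p₀^i·(1−p₀)^(n−i)
p-value (one-sided, H₁ greater) = 0.72512
At α=0.1: p ≥ α → fail to reject H₀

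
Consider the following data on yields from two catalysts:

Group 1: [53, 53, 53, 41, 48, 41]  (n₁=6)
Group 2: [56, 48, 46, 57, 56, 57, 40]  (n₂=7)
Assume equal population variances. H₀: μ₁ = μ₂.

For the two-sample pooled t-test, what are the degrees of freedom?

df = n₁ + n₂ − 2 = 6 + 7 − 2 = 11

degrees of freedom = 11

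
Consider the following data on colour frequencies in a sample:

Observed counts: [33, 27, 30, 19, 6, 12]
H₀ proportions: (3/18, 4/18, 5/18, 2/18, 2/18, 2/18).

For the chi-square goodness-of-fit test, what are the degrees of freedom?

df = k − 1 = 6 − 1 = 5

degrees of freedom = 5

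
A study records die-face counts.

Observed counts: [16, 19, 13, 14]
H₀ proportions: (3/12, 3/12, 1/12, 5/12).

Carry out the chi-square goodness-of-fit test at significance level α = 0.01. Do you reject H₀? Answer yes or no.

reject H₀: yes

n = 62; E_i = n·p_i = [15.50, 15.50, 5.17, 25.83]
χ² = (16−15.50)²/15.50 + (19−15.50)²/15.50 + (13−5.17)²/5.17 + (14−25.83)²/25.83 = 18.1032
df = 3
p-value (upper-tail) = 0.00042
At α=0.01: p < α → reject H₀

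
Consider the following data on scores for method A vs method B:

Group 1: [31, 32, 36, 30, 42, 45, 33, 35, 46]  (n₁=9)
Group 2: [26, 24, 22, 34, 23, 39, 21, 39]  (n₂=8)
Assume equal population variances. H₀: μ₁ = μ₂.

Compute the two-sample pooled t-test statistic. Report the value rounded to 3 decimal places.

test statistic = 2.450

x̄₁=36.667, s₁=6.124, n₁=9
x̄₂=28.500, s₂=7.616, n₂=8
s_p² = [8·6.124² + 7·7.616²]/15 = 47.0667
SE = √(s_p²·(1/9+1/8)) = 3.3336
t = (36.667−28.500)/3.3336 = 2.4498
df = 15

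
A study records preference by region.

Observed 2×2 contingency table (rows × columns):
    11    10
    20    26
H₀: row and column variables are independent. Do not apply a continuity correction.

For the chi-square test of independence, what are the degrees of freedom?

degrees of freedom = 1

df = (r−1)(c−1) = (2−1)·(2−1) = 1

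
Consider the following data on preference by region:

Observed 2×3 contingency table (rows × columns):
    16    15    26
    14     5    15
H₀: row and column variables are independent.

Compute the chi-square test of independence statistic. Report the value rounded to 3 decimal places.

Row totals [57, 34], col totals [30, 20, 41], n=91
χ² = (16−18.79)²/18.79 + (15−12.53)²/12.53 + (26−25.68)²/25.68 + (14−11.21)²/11.21 + (5−7.47)²/7.47 + (15−15.32)²/15.32 = 2.4264
df = 2

test statistic = 2.426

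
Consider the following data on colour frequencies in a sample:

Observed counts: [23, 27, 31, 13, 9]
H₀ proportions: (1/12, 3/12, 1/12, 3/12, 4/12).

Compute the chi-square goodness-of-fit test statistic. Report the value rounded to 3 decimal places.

n = 103; E_i = n·p_i = [8.58, 25.75, 8.58, 25.75, 34.33]
χ² = (23−8.58)²/8.58 + (27−25.75)²/25.75 + (31−8.58)²/8.58 + (13−25.75)²/25.75 + (9−34.33)²/34.33 = 107.8252
df = 4

test statistic = 107.825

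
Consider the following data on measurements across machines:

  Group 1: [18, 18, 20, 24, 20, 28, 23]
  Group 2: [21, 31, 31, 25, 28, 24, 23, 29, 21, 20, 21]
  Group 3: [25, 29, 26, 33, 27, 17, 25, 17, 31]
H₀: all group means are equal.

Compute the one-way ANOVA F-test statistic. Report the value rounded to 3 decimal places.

Group means [21.57, 24.91, 25.56], grand mean 24.259
SSB = Σnᵢ(x̄ᵢ−x̄)² = 70.340; SSW = ΣΣ(x−x̄ᵢ)² = 500.846
MSB = 70.340/2 = 35.1698; MSW = 500.846/24 = 20.8686
F = MSB/MSW = 1.6853
df = (2, 24)

test statistic = 1.685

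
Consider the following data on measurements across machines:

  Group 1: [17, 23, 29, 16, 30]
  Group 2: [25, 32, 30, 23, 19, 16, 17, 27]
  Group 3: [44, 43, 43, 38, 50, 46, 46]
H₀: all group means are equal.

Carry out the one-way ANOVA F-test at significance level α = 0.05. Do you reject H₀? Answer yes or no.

reject H₀: yes

Group means [23.00, 23.62, 44.29], grand mean 30.700
SSB = Σnᵢ(x̄ᵢ−x̄)² = 1988.896; SSW = ΣΣ(x−x̄ᵢ)² = 499.304
MSB = 1988.896/2 = 994.4482; MSW = 499.304/17 = 29.3708
F = MSB/MSW = 33.8584
df = (2, 17)
p-value (upper-tail) = 0.00000
At α=0.05: p < α → reject H₀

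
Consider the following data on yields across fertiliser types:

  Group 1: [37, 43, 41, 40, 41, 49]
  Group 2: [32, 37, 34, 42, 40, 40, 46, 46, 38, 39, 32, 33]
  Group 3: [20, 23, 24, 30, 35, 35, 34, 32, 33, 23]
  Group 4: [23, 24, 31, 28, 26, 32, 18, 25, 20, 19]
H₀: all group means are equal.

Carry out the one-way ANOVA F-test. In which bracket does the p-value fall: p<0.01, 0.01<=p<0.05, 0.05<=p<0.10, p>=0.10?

p-value bracket: p<0.01

Group means [41.83, 38.25, 28.90, 24.60], grand mean 32.763
SSB = Σnᵢ(x̄ᵢ−x̄)² = 1670.485; SSW = ΣΣ(x−x̄ᵢ)² = 856.383
MSB = 1670.485/3 = 556.8284; MSW = 856.383/34 = 25.1877
F = MSB/MSW = 22.1071
df = (3, 34)
p-value (upper-tail) = 0.00000
→ bracket: p<0.01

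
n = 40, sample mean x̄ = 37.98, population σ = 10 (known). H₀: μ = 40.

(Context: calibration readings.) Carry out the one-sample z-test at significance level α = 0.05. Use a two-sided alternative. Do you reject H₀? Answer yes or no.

SE = σ/√n = 10/√40 = 1.5811
z = (x̄−μ₀)/SE = (37.98−40)/1.5811 = -1.2776
p-value (two-sided) = 0.20140
At α=0.05: p ≥ α → fail to reject H₀

reject H₀: no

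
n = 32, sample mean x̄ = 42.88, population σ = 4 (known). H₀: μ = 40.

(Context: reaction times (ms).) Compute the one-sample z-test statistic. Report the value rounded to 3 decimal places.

test statistic = 4.073

SE = σ/√n = 4/√32 = 0.7071
z = (x̄−μ₀)/SE = (42.88−40)/0.7071 = 4.0729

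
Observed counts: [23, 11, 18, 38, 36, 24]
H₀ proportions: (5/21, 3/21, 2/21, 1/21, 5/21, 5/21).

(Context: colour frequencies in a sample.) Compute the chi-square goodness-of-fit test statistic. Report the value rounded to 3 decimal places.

n = 150; E_i = n·p_i = [35.71, 21.43, 14.29, 7.14, 35.71, 35.71]
χ² = (23−35.71)²/35.71 + (11−21.43)²/21.43 + (18−14.29)²/14.29 + (38−7.14)²/7.14 + (36−35.71)²/35.71 + (24−35.71)²/35.71 = 147.7147
df = 5

test statistic = 147.715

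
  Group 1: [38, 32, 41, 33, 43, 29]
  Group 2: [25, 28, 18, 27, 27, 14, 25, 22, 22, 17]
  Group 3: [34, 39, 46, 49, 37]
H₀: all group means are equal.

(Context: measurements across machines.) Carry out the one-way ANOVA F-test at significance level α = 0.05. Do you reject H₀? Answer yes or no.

reject H₀: yes

Group means [36.00, 22.50, 41.00], grand mean 30.762
SSB = Σnᵢ(x̄ᵢ−x̄)² = 1371.310; SSW = ΣΣ(x−x̄ᵢ)² = 516.500
MSB = 1371.310/2 = 685.6548; MSW = 516.500/18 = 28.6944
F = MSB/MSW = 23.8950
df = (2, 18)
p-value (upper-tail) = 0.00001
At α=0.05: p < α → reject H₀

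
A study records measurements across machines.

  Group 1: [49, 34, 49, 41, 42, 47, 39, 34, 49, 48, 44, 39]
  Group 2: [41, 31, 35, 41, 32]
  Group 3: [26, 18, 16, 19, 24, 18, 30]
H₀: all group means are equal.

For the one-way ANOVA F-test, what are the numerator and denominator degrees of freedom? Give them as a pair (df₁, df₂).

k = 3 groups, N = 24 total
df = (k−1, N−k) = (3−1, 24−3) = (2, 21)

degrees of freedom = [2, 21]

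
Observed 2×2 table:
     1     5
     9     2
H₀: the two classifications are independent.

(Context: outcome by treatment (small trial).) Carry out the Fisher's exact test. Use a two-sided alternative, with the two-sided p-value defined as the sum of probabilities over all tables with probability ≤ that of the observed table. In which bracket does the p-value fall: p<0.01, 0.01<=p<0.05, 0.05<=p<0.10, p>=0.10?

Margins: r₁=6, r₂=11, c₁=10, c₂=7, n=17
p_obs = C(6,1)·C(11,9)/C(17,10); sum pmf over tables with pmf ≤ p_obs
p-value (two-sided) = 0.03450
→ bracket: 0.01<=p<0.05

p-value bracket: 0.01<=p<0.05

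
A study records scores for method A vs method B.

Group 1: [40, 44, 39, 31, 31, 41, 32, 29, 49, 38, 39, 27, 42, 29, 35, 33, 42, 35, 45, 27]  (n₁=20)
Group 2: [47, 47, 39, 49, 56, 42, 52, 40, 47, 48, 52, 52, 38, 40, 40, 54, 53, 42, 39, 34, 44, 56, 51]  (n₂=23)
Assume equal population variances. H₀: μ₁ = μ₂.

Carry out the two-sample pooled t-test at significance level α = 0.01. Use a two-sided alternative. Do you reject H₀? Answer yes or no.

x̄₁=36.400, s₁=6.419, n₁=20
x̄₂=46.174, s₂=6.436, n₂=23
s_p² = [19·6.419² + 22·6.436²]/41 = 41.3196
SE = √(s_p²·(1/20+1/23)) = 1.9653
t = (36.400−46.174)/1.9653 = -4.9732
df = 41
p-value (two-sided) = 0.00001
At α=0.01: p < α → reject H₀

reject H₀: yes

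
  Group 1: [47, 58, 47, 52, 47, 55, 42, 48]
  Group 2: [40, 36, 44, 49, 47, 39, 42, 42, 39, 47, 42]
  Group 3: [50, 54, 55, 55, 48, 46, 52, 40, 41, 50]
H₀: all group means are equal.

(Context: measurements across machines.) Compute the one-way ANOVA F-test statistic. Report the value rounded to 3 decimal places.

Group means [49.50, 42.45, 49.10], grand mean 46.690
SSB = Σnᵢ(x̄ᵢ−x̄)² = 318.580; SSW = ΣΣ(x−x̄ᵢ)² = 607.627
MSB = 318.580/2 = 159.2898; MSW = 607.627/26 = 23.3703
F = MSB/MSW = 6.8159
df = (2, 26)

test statistic = 6.816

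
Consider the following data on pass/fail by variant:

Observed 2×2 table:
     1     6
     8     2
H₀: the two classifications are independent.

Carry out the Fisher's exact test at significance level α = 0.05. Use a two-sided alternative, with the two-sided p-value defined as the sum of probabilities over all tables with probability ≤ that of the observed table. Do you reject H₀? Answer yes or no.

Margins: r₁=7, r₂=10, c₁=9, c₂=8, n=17
p_obs = C(7,1)·C(10,8)/C(17,9); sum pmf over tables with pmf ≤ p_obs
p-value (two-sided) = 0.01522
At α=0.05: p < α → reject H₀

reject H₀: yes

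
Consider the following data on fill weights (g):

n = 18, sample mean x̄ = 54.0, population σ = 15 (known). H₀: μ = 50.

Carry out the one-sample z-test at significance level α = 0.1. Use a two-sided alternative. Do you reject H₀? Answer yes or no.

SE = σ/√n = 15/√18 = 3.5355
z = (x̄−μ₀)/SE = (54.0−50)/3.5355 = 1.1314
p-value (two-sided) = 0.25790
At α=0.1: p ≥ α → fail to reject H₀

reject H₀: no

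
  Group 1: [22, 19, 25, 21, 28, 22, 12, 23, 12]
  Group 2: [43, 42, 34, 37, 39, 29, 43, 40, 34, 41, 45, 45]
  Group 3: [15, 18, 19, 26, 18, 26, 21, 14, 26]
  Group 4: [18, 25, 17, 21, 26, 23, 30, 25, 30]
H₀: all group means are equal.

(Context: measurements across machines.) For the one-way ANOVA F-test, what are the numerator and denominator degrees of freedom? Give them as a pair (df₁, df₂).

k = 4 groups, N = 39 total
df = (k−1, N−k) = (4−1, 39−4) = (3, 35)

degrees of freedom = [3, 35]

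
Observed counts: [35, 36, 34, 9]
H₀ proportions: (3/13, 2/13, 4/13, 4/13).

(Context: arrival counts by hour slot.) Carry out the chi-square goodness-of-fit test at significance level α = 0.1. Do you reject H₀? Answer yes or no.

n = 114; E_i = n·p_i = [26.31, 17.54, 35.08, 35.08]
χ² = (35−26.31)²/26.31 + (36−17.54)²/17.54 + (34−35.08)²/35.08 + (9−35.08)²/35.08 = 41.7244
df = 3
p-value (upper-tail) = 0.00000
At α=0.1: p < α → reject H₀

reject H₀: yes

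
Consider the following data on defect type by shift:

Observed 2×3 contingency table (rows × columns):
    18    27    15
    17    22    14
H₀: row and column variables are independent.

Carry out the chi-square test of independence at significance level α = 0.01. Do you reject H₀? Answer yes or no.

Row totals [60, 53], col totals [35, 49, 29], n=113
χ² = (18−18.58)²/18.58 + (27−26.02)²/26.02 + (15−15.40)²/15.40 + (17−16.42)²/16.42 + (22−22.98)²/22.98 + (14−13.60)²/13.60 = 0.1402
df = 2
p-value (upper-tail) = 0.93232
At α=0.01: p ≥ α → fail to reject H₀

reject H₀: no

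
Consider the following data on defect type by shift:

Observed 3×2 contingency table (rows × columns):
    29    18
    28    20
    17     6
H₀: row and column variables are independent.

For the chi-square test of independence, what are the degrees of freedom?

degrees of freedom = 2

df = (r−1)(c−1) = (3−1)·(2−1) = 2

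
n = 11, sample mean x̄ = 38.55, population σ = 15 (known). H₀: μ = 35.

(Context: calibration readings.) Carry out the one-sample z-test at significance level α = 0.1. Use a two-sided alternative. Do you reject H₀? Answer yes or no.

reject H₀: no

SE = σ/√n = 15/√11 = 4.5227
z = (x̄−μ₀)/SE = (38.55−35)/4.5227 = 0.7849
p-value (two-sided) = 0.43249
At α=0.1: p ≥ α → fail to reject H₀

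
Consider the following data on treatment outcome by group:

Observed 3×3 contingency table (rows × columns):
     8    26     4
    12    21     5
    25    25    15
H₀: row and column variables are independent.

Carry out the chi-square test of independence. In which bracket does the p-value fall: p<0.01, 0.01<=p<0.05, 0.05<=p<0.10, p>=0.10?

p-value bracket: 0.05<=p<0.10

Row totals [38, 38, 65], col totals [45, 72, 24], n=141
χ² = (8−12.13)²/12.13 + (26−19.40)²/19.40 + (4−6.47)²/6.47 + (12−12.13)²/12.13 + (21−19.40)²/19.40 + (5−6.47)²/6.47 + (25−20.74)²/20.74 + (25−33.19)²/33.19 + (15−11.06)²/11.06 = 9.3493
df = 4
p-value (upper-tail) = 0.05294
→ bracket: 0.05<=p<0.10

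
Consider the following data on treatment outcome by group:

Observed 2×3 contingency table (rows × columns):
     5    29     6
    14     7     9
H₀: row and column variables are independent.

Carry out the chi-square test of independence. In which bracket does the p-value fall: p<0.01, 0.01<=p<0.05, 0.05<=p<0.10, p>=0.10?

Row totals [40, 30], col totals [19, 36, 15], n=70
χ² = (5−10.86)²/10.86 + (29−20.57)²/20.57 + (6−8.57)²/8.57 + (14−8.14)²/8.14 + (7−15.43)²/15.43 + (9−6.43)²/6.43 = 17.2307
df = 2
p-value (upper-tail) = 0.00018
→ bracket: p<0.01

p-value bracket: p<0.01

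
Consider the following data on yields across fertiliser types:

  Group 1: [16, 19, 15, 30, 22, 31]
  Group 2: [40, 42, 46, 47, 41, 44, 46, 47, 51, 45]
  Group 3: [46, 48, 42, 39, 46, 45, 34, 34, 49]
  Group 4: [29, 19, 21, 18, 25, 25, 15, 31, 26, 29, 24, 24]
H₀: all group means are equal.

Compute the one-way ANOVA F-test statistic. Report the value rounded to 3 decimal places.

Group means [22.17, 44.90, 42.56, 23.83], grand mean 33.811
SSB = Σnᵢ(x̄ᵢ−x̄)² = 3926.053; SSW = ΣΣ(x−x̄ᵢ)² = 851.622
MSB = 3926.053/3 = 1308.6845; MSW = 851.622/33 = 25.8067
F = MSB/MSW = 50.7110
df = (3, 33)

test statistic = 50.711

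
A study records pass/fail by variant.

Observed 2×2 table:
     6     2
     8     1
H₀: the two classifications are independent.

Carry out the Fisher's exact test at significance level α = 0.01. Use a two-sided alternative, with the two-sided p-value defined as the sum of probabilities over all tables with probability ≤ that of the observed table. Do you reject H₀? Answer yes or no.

Margins: r₁=8, r₂=9, c₁=14, c₂=3, n=17
p_obs = C(8,6)·C(9,8)/C(17,14); sum pmf over tables with pmf ≤ p_obs
p-value (two-sided) = 0.57647
At α=0.01: p ≥ α → fail to reject H₀

reject H₀: no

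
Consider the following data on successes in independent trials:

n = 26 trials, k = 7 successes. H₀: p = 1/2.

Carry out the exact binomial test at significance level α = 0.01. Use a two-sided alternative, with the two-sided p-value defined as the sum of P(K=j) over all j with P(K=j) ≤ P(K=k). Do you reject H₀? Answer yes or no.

reject H₀: no

Exact binomial: n=26, k=7, p₀=1/2=0.5000
P(X=j) = C(n,j)·p₀^j·(1−p₀)^(n−j); p = Σ P(X=j) over j with P(X=j) ≤ P(X=7)
p-value (two-sided) = 0.02896
At α=0.01: p ≥ α → fail to reject H₀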